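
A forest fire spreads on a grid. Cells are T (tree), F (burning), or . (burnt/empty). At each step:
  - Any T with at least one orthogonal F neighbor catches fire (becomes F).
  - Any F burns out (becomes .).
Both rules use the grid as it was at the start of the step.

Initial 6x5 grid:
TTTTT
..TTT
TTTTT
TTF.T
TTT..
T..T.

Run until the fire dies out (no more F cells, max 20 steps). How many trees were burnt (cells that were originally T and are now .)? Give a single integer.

Step 1: +3 fires, +1 burnt (F count now 3)
Step 2: +5 fires, +3 burnt (F count now 5)
Step 3: +5 fires, +5 burnt (F count now 5)
Step 4: +5 fires, +5 burnt (F count now 5)
Step 5: +2 fires, +5 burnt (F count now 2)
Step 6: +0 fires, +2 burnt (F count now 0)
Fire out after step 6
Initially T: 21, now '.': 29
Total burnt (originally-T cells now '.'): 20

Answer: 20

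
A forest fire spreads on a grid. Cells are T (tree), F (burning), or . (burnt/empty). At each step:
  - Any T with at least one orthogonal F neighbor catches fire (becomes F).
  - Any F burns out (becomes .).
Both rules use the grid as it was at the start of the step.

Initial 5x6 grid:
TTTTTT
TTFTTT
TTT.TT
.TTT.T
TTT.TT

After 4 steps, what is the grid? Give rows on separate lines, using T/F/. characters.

Step 1: 4 trees catch fire, 1 burn out
  TTFTTT
  TF.FTT
  TTF.TT
  .TTT.T
  TTT.TT
Step 2: 6 trees catch fire, 4 burn out
  TF.FTT
  F...FT
  TF..TT
  .TFT.T
  TTT.TT
Step 3: 8 trees catch fire, 6 burn out
  F...FT
  .....F
  F...FT
  .F.F.T
  TTF.TT
Step 4: 3 trees catch fire, 8 burn out
  .....F
  ......
  .....F
  .....T
  TF..TT

.....F
......
.....F
.....T
TF..TT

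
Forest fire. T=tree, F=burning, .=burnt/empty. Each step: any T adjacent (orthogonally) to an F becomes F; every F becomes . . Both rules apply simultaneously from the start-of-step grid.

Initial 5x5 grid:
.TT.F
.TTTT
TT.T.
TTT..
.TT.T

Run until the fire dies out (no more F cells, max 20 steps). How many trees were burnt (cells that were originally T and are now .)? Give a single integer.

Step 1: +1 fires, +1 burnt (F count now 1)
Step 2: +1 fires, +1 burnt (F count now 1)
Step 3: +2 fires, +1 burnt (F count now 2)
Step 4: +2 fires, +2 burnt (F count now 2)
Step 5: +2 fires, +2 burnt (F count now 2)
Step 6: +2 fires, +2 burnt (F count now 2)
Step 7: +3 fires, +2 burnt (F count now 3)
Step 8: +1 fires, +3 burnt (F count now 1)
Step 9: +0 fires, +1 burnt (F count now 0)
Fire out after step 9
Initially T: 15, now '.': 24
Total burnt (originally-T cells now '.'): 14

Answer: 14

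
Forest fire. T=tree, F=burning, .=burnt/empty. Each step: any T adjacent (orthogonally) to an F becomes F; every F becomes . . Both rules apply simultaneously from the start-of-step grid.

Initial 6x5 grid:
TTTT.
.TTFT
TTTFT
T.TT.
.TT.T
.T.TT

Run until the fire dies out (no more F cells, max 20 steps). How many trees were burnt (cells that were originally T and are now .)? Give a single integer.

Answer: 17

Derivation:
Step 1: +6 fires, +2 burnt (F count now 6)
Step 2: +4 fires, +6 burnt (F count now 4)
Step 3: +3 fires, +4 burnt (F count now 3)
Step 4: +3 fires, +3 burnt (F count now 3)
Step 5: +1 fires, +3 burnt (F count now 1)
Step 6: +0 fires, +1 burnt (F count now 0)
Fire out after step 6
Initially T: 20, now '.': 27
Total burnt (originally-T cells now '.'): 17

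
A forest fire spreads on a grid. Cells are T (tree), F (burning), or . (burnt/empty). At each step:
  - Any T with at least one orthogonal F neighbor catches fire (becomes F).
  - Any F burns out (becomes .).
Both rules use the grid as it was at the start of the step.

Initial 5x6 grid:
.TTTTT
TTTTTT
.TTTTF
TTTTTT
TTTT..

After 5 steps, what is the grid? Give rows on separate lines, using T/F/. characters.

Step 1: 3 trees catch fire, 1 burn out
  .TTTTT
  TTTTTF
  .TTTF.
  TTTTTF
  TTTT..
Step 2: 4 trees catch fire, 3 burn out
  .TTTTF
  TTTTF.
  .TTF..
  TTTTF.
  TTTT..
Step 3: 4 trees catch fire, 4 burn out
  .TTTF.
  TTTF..
  .TF...
  TTTF..
  TTTT..
Step 4: 5 trees catch fire, 4 burn out
  .TTF..
  TTF...
  .F....
  TTF...
  TTTF..
Step 5: 4 trees catch fire, 5 burn out
  .TF...
  TF....
  ......
  TF....
  TTF...

.TF...
TF....
......
TF....
TTF...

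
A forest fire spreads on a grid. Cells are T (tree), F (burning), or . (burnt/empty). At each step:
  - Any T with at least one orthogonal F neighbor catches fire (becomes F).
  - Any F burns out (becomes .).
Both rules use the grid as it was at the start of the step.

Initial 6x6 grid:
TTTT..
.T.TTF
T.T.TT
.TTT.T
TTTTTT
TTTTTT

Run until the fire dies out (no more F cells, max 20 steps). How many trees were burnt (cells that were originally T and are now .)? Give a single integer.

Answer: 26

Derivation:
Step 1: +2 fires, +1 burnt (F count now 2)
Step 2: +3 fires, +2 burnt (F count now 3)
Step 3: +2 fires, +3 burnt (F count now 2)
Step 4: +3 fires, +2 burnt (F count now 3)
Step 5: +3 fires, +3 burnt (F count now 3)
Step 6: +5 fires, +3 burnt (F count now 5)
Step 7: +3 fires, +5 burnt (F count now 3)
Step 8: +4 fires, +3 burnt (F count now 4)
Step 9: +1 fires, +4 burnt (F count now 1)
Step 10: +0 fires, +1 burnt (F count now 0)
Fire out after step 10
Initially T: 27, now '.': 35
Total burnt (originally-T cells now '.'): 26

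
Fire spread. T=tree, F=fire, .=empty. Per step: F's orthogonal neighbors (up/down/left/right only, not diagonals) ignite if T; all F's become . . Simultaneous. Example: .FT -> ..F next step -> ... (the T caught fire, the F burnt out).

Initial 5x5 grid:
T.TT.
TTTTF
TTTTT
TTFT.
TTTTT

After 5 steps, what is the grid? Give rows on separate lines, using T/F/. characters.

Step 1: 6 trees catch fire, 2 burn out
  T.TT.
  TTTF.
  TTFTF
  TF.F.
  TTFTT
Step 2: 7 trees catch fire, 6 burn out
  T.TF.
  TTF..
  TF.F.
  F....
  TF.FT
Step 3: 5 trees catch fire, 7 burn out
  T.F..
  TF...
  F....
  .....
  F...F
Step 4: 1 trees catch fire, 5 burn out
  T....
  F....
  .....
  .....
  .....
Step 5: 1 trees catch fire, 1 burn out
  F....
  .....
  .....
  .....
  .....

F....
.....
.....
.....
.....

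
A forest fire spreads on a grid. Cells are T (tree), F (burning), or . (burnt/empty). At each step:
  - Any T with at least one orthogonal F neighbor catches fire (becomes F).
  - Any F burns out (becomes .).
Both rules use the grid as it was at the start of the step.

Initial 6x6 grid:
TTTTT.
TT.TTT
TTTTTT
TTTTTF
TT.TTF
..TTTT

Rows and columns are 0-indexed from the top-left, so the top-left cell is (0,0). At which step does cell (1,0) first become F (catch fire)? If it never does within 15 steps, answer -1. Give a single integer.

Step 1: cell (1,0)='T' (+4 fires, +2 burnt)
Step 2: cell (1,0)='T' (+5 fires, +4 burnt)
Step 3: cell (1,0)='T' (+4 fires, +5 burnt)
Step 4: cell (1,0)='T' (+5 fires, +4 burnt)
Step 5: cell (1,0)='T' (+4 fires, +5 burnt)
Step 6: cell (1,0)='T' (+4 fires, +4 burnt)
Step 7: cell (1,0)='F' (+2 fires, +4 burnt)
  -> target ignites at step 7
Step 8: cell (1,0)='.' (+1 fires, +2 burnt)
Step 9: cell (1,0)='.' (+0 fires, +1 burnt)
  fire out at step 9

7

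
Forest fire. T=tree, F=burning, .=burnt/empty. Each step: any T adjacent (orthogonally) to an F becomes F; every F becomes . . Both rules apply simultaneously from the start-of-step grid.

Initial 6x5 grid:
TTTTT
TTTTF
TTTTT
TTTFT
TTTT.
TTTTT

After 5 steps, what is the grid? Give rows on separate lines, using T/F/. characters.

Step 1: 7 trees catch fire, 2 burn out
  TTTTF
  TTTF.
  TTTFF
  TTF.F
  TTTF.
  TTTTT
Step 2: 6 trees catch fire, 7 burn out
  TTTF.
  TTF..
  TTF..
  TF...
  TTF..
  TTTFT
Step 3: 7 trees catch fire, 6 burn out
  TTF..
  TF...
  TF...
  F....
  TF...
  TTF.F
Step 4: 5 trees catch fire, 7 burn out
  TF...
  F....
  F....
  .....
  F....
  TF...
Step 5: 2 trees catch fire, 5 burn out
  F....
  .....
  .....
  .....
  .....
  F....

F....
.....
.....
.....
.....
F....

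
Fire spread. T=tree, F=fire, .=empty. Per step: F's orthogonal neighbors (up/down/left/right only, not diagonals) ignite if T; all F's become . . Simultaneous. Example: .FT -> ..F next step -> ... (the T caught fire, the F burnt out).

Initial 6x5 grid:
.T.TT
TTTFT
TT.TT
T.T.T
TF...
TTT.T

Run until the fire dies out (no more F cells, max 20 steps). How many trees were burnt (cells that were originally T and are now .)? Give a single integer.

Answer: 17

Derivation:
Step 1: +6 fires, +2 burnt (F count now 6)
Step 2: +6 fires, +6 burnt (F count now 6)
Step 3: +5 fires, +6 burnt (F count now 5)
Step 4: +0 fires, +5 burnt (F count now 0)
Fire out after step 4
Initially T: 19, now '.': 28
Total burnt (originally-T cells now '.'): 17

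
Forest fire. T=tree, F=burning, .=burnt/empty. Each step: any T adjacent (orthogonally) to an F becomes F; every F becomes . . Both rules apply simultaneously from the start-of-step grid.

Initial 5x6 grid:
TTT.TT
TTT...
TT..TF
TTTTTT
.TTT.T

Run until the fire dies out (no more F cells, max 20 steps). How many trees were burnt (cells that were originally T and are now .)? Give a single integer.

Step 1: +2 fires, +1 burnt (F count now 2)
Step 2: +2 fires, +2 burnt (F count now 2)
Step 3: +1 fires, +2 burnt (F count now 1)
Step 4: +2 fires, +1 burnt (F count now 2)
Step 5: +2 fires, +2 burnt (F count now 2)
Step 6: +3 fires, +2 burnt (F count now 3)
Step 7: +2 fires, +3 burnt (F count now 2)
Step 8: +3 fires, +2 burnt (F count now 3)
Step 9: +2 fires, +3 burnt (F count now 2)
Step 10: +0 fires, +2 burnt (F count now 0)
Fire out after step 10
Initially T: 21, now '.': 28
Total burnt (originally-T cells now '.'): 19

Answer: 19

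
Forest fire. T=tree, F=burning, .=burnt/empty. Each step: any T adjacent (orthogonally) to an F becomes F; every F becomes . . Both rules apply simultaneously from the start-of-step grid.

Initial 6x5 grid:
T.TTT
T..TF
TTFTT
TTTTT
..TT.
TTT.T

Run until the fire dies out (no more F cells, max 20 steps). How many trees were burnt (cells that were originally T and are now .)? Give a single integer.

Answer: 20

Derivation:
Step 1: +6 fires, +2 burnt (F count now 6)
Step 2: +6 fires, +6 burnt (F count now 6)
Step 3: +5 fires, +6 burnt (F count now 5)
Step 4: +2 fires, +5 burnt (F count now 2)
Step 5: +1 fires, +2 burnt (F count now 1)
Step 6: +0 fires, +1 burnt (F count now 0)
Fire out after step 6
Initially T: 21, now '.': 29
Total burnt (originally-T cells now '.'): 20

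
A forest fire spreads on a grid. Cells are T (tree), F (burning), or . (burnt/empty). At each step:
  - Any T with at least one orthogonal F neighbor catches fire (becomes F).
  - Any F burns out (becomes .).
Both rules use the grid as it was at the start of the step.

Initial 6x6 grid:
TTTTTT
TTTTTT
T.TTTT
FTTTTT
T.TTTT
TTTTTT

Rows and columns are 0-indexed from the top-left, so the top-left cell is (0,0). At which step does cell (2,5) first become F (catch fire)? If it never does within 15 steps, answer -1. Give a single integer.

Step 1: cell (2,5)='T' (+3 fires, +1 burnt)
Step 2: cell (2,5)='T' (+3 fires, +3 burnt)
Step 3: cell (2,5)='T' (+6 fires, +3 burnt)
Step 4: cell (2,5)='T' (+6 fires, +6 burnt)
Step 5: cell (2,5)='T' (+6 fires, +6 burnt)
Step 6: cell (2,5)='F' (+5 fires, +6 burnt)
  -> target ignites at step 6
Step 7: cell (2,5)='.' (+3 fires, +5 burnt)
Step 8: cell (2,5)='.' (+1 fires, +3 burnt)
Step 9: cell (2,5)='.' (+0 fires, +1 burnt)
  fire out at step 9

6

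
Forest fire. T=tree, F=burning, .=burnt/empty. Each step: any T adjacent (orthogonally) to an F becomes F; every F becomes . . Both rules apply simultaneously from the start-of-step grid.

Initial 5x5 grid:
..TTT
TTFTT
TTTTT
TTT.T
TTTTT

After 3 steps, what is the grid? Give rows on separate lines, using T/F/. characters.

Step 1: 4 trees catch fire, 1 burn out
  ..FTT
  TF.FT
  TTFTT
  TTT.T
  TTTTT
Step 2: 6 trees catch fire, 4 burn out
  ...FT
  F...F
  TF.FT
  TTF.T
  TTTTT
Step 3: 5 trees catch fire, 6 burn out
  ....F
  .....
  F...F
  TF..T
  TTFTT

....F
.....
F...F
TF..T
TTFTT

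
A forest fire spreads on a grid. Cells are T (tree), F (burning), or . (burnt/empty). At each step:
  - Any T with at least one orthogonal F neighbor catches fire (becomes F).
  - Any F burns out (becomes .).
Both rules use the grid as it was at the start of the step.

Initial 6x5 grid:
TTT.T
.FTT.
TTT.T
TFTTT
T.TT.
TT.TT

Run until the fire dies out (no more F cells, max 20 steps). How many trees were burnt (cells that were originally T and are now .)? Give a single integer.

Step 1: +5 fires, +2 burnt (F count now 5)
Step 2: +8 fires, +5 burnt (F count now 8)
Step 3: +3 fires, +8 burnt (F count now 3)
Step 4: +3 fires, +3 burnt (F count now 3)
Step 5: +1 fires, +3 burnt (F count now 1)
Step 6: +0 fires, +1 burnt (F count now 0)
Fire out after step 6
Initially T: 21, now '.': 29
Total burnt (originally-T cells now '.'): 20

Answer: 20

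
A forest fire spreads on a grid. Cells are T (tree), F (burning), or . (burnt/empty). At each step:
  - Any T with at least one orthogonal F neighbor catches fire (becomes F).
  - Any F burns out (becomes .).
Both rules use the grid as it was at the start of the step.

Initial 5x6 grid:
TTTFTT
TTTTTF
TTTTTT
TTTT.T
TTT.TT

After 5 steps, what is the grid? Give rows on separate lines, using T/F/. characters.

Step 1: 6 trees catch fire, 2 burn out
  TTF.FF
  TTTFF.
  TTTTTF
  TTTT.T
  TTT.TT
Step 2: 5 trees catch fire, 6 burn out
  TF....
  TTF...
  TTTFF.
  TTTT.F
  TTT.TT
Step 3: 5 trees catch fire, 5 burn out
  F.....
  TF....
  TTF...
  TTTF..
  TTT.TF
Step 4: 4 trees catch fire, 5 burn out
  ......
  F.....
  TF....
  TTF...
  TTT.F.
Step 5: 3 trees catch fire, 4 burn out
  ......
  ......
  F.....
  TF....
  TTF...

......
......
F.....
TF....
TTF...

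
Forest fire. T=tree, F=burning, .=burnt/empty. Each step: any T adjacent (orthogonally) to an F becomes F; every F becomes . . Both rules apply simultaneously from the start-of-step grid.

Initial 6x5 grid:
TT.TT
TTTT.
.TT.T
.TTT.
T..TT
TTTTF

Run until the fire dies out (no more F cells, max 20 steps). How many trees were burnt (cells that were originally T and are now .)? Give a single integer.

Answer: 20

Derivation:
Step 1: +2 fires, +1 burnt (F count now 2)
Step 2: +2 fires, +2 burnt (F count now 2)
Step 3: +2 fires, +2 burnt (F count now 2)
Step 4: +2 fires, +2 burnt (F count now 2)
Step 5: +3 fires, +2 burnt (F count now 3)
Step 6: +2 fires, +3 burnt (F count now 2)
Step 7: +2 fires, +2 burnt (F count now 2)
Step 8: +3 fires, +2 burnt (F count now 3)
Step 9: +2 fires, +3 burnt (F count now 2)
Step 10: +0 fires, +2 burnt (F count now 0)
Fire out after step 10
Initially T: 21, now '.': 29
Total burnt (originally-T cells now '.'): 20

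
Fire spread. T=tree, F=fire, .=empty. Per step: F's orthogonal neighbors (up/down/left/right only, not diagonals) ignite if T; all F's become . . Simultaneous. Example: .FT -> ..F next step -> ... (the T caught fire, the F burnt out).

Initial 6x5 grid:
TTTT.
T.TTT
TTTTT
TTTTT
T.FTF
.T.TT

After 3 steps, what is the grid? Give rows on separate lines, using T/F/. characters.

Step 1: 4 trees catch fire, 2 burn out
  TTTT.
  T.TTT
  TTTTT
  TTFTF
  T..F.
  .T.TF
Step 2: 5 trees catch fire, 4 burn out
  TTTT.
  T.TTT
  TTFTF
  TF.F.
  T....
  .T.F.
Step 3: 5 trees catch fire, 5 burn out
  TTTT.
  T.FTF
  TF.F.
  F....
  T....
  .T...

TTTT.
T.FTF
TF.F.
F....
T....
.T...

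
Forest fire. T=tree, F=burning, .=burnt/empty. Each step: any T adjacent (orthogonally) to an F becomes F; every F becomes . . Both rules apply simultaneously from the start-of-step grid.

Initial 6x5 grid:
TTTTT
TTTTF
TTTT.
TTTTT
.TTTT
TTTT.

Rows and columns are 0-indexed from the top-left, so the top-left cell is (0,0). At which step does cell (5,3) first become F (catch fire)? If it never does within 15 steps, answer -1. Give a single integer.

Step 1: cell (5,3)='T' (+2 fires, +1 burnt)
Step 2: cell (5,3)='T' (+3 fires, +2 burnt)
Step 3: cell (5,3)='T' (+4 fires, +3 burnt)
Step 4: cell (5,3)='T' (+6 fires, +4 burnt)
Step 5: cell (5,3)='F' (+6 fires, +6 burnt)
  -> target ignites at step 5
Step 6: cell (5,3)='.' (+3 fires, +6 burnt)
Step 7: cell (5,3)='.' (+1 fires, +3 burnt)
Step 8: cell (5,3)='.' (+1 fires, +1 burnt)
Step 9: cell (5,3)='.' (+0 fires, +1 burnt)
  fire out at step 9

5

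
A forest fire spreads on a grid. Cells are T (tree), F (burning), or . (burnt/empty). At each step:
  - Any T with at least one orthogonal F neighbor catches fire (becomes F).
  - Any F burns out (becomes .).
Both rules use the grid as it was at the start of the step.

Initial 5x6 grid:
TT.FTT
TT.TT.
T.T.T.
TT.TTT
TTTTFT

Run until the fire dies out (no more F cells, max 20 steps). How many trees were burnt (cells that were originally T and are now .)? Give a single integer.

Step 1: +5 fires, +2 burnt (F count now 5)
Step 2: +6 fires, +5 burnt (F count now 6)
Step 3: +1 fires, +6 burnt (F count now 1)
Step 4: +2 fires, +1 burnt (F count now 2)
Step 5: +1 fires, +2 burnt (F count now 1)
Step 6: +1 fires, +1 burnt (F count now 1)
Step 7: +1 fires, +1 burnt (F count now 1)
Step 8: +2 fires, +1 burnt (F count now 2)
Step 9: +1 fires, +2 burnt (F count now 1)
Step 10: +0 fires, +1 burnt (F count now 0)
Fire out after step 10
Initially T: 21, now '.': 29
Total burnt (originally-T cells now '.'): 20

Answer: 20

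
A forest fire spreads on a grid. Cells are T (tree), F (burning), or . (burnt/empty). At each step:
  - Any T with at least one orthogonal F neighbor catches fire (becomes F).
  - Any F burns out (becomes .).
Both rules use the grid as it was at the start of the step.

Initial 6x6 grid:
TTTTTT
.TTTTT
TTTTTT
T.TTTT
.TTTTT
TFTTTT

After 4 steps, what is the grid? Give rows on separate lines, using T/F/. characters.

Step 1: 3 trees catch fire, 1 burn out
  TTTTTT
  .TTTTT
  TTTTTT
  T.TTTT
  .FTTTT
  F.FTTT
Step 2: 2 trees catch fire, 3 burn out
  TTTTTT
  .TTTTT
  TTTTTT
  T.TTTT
  ..FTTT
  ...FTT
Step 3: 3 trees catch fire, 2 burn out
  TTTTTT
  .TTTTT
  TTTTTT
  T.FTTT
  ...FTT
  ....FT
Step 4: 4 trees catch fire, 3 burn out
  TTTTTT
  .TTTTT
  TTFTTT
  T..FTT
  ....FT
  .....F

TTTTTT
.TTTTT
TTFTTT
T..FTT
....FT
.....F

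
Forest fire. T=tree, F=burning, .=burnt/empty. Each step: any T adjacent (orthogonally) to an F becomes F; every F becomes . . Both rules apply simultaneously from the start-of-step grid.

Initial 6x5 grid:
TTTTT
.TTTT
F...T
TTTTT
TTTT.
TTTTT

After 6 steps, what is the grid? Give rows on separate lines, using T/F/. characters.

Step 1: 1 trees catch fire, 1 burn out
  TTTTT
  .TTTT
  ....T
  FTTTT
  TTTT.
  TTTTT
Step 2: 2 trees catch fire, 1 burn out
  TTTTT
  .TTTT
  ....T
  .FTTT
  FTTT.
  TTTTT
Step 3: 3 trees catch fire, 2 burn out
  TTTTT
  .TTTT
  ....T
  ..FTT
  .FTT.
  FTTTT
Step 4: 3 trees catch fire, 3 burn out
  TTTTT
  .TTTT
  ....T
  ...FT
  ..FT.
  .FTTT
Step 5: 3 trees catch fire, 3 burn out
  TTTTT
  .TTTT
  ....T
  ....F
  ...F.
  ..FTT
Step 6: 2 trees catch fire, 3 burn out
  TTTTT
  .TTTT
  ....F
  .....
  .....
  ...FT

TTTTT
.TTTT
....F
.....
.....
...FT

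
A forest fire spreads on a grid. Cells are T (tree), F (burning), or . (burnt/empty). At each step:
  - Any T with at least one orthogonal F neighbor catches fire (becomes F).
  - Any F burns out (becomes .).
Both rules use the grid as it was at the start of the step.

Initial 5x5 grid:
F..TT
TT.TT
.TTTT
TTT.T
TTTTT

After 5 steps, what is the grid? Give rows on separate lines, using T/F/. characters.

Step 1: 1 trees catch fire, 1 burn out
  ...TT
  FT.TT
  .TTTT
  TTT.T
  TTTTT
Step 2: 1 trees catch fire, 1 burn out
  ...TT
  .F.TT
  .TTTT
  TTT.T
  TTTTT
Step 3: 1 trees catch fire, 1 burn out
  ...TT
  ...TT
  .FTTT
  TTT.T
  TTTTT
Step 4: 2 trees catch fire, 1 burn out
  ...TT
  ...TT
  ..FTT
  TFT.T
  TTTTT
Step 5: 4 trees catch fire, 2 burn out
  ...TT
  ...TT
  ...FT
  F.F.T
  TFTTT

...TT
...TT
...FT
F.F.T
TFTTT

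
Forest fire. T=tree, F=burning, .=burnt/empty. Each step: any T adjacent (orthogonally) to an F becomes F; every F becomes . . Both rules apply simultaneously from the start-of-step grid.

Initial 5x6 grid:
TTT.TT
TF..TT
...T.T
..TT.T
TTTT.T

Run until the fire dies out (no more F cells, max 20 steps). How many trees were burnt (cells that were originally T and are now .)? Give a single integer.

Answer: 4

Derivation:
Step 1: +2 fires, +1 burnt (F count now 2)
Step 2: +2 fires, +2 burnt (F count now 2)
Step 3: +0 fires, +2 burnt (F count now 0)
Fire out after step 3
Initially T: 18, now '.': 16
Total burnt (originally-T cells now '.'): 4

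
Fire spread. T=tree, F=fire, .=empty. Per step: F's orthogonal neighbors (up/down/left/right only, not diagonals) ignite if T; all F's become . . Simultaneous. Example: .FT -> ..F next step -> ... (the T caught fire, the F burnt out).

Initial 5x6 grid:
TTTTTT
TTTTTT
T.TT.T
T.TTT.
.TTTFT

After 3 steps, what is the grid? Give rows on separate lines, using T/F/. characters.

Step 1: 3 trees catch fire, 1 burn out
  TTTTTT
  TTTTTT
  T.TT.T
  T.TTF.
  .TTF.F
Step 2: 2 trees catch fire, 3 burn out
  TTTTTT
  TTTTTT
  T.TT.T
  T.TF..
  .TF...
Step 3: 3 trees catch fire, 2 burn out
  TTTTTT
  TTTTTT
  T.TF.T
  T.F...
  .F....

TTTTTT
TTTTTT
T.TF.T
T.F...
.F....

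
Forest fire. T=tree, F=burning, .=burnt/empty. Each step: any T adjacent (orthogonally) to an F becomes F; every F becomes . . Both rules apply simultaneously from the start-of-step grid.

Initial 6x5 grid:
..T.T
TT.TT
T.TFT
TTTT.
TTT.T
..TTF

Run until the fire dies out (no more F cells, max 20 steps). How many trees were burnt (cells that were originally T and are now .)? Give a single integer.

Answer: 18

Derivation:
Step 1: +6 fires, +2 burnt (F count now 6)
Step 2: +3 fires, +6 burnt (F count now 3)
Step 3: +3 fires, +3 burnt (F count now 3)
Step 4: +2 fires, +3 burnt (F count now 2)
Step 5: +2 fires, +2 burnt (F count now 2)
Step 6: +1 fires, +2 burnt (F count now 1)
Step 7: +1 fires, +1 burnt (F count now 1)
Step 8: +0 fires, +1 burnt (F count now 0)
Fire out after step 8
Initially T: 19, now '.': 29
Total burnt (originally-T cells now '.'): 18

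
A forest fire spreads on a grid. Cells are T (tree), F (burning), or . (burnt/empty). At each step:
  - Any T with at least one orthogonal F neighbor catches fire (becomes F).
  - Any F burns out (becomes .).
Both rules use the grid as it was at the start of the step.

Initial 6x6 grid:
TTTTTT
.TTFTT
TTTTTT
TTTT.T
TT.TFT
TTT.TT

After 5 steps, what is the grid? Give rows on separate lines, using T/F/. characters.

Step 1: 7 trees catch fire, 2 burn out
  TTTFTT
  .TF.FT
  TTTFTT
  TTTT.T
  TT.F.F
  TTT.FT
Step 2: 9 trees catch fire, 7 burn out
  TTF.FT
  .F...F
  TTF.FT
  TTTF.F
  TT....
  TTT..F
Step 3: 5 trees catch fire, 9 burn out
  TF...F
  ......
  TF...F
  TTF...
  TT....
  TTT...
Step 4: 3 trees catch fire, 5 burn out
  F.....
  ......
  F.....
  TF....
  TT....
  TTT...
Step 5: 2 trees catch fire, 3 burn out
  ......
  ......
  ......
  F.....
  TF....
  TTT...

......
......
......
F.....
TF....
TTT...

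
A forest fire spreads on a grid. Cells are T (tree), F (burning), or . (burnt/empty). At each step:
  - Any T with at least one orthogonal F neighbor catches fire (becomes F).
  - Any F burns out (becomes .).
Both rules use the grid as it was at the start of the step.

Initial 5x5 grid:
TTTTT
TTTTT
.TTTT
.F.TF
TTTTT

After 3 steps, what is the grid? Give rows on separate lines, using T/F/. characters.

Step 1: 5 trees catch fire, 2 burn out
  TTTTT
  TTTTT
  .FTTF
  ...F.
  TFTTF
Step 2: 7 trees catch fire, 5 burn out
  TTTTT
  TFTTF
  ..FF.
  .....
  F.FF.
Step 3: 5 trees catch fire, 7 burn out
  TFTTF
  F.FF.
  .....
  .....
  .....

TFTTF
F.FF.
.....
.....
.....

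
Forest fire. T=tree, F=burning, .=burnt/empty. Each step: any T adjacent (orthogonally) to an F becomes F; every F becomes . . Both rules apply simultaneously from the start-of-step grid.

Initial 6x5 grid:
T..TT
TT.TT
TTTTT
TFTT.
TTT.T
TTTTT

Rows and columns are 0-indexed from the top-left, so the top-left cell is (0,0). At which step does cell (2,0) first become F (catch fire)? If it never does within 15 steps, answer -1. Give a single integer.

Step 1: cell (2,0)='T' (+4 fires, +1 burnt)
Step 2: cell (2,0)='F' (+7 fires, +4 burnt)
  -> target ignites at step 2
Step 3: cell (2,0)='.' (+4 fires, +7 burnt)
Step 4: cell (2,0)='.' (+4 fires, +4 burnt)
Step 5: cell (2,0)='.' (+3 fires, +4 burnt)
Step 6: cell (2,0)='.' (+2 fires, +3 burnt)
Step 7: cell (2,0)='.' (+0 fires, +2 burnt)
  fire out at step 7

2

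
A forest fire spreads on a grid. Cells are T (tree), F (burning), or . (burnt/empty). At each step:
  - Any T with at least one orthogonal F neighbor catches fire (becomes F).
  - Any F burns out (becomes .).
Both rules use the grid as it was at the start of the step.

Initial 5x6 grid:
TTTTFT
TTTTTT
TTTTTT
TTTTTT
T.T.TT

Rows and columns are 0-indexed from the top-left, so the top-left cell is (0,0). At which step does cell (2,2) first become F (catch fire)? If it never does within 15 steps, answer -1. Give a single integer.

Step 1: cell (2,2)='T' (+3 fires, +1 burnt)
Step 2: cell (2,2)='T' (+4 fires, +3 burnt)
Step 3: cell (2,2)='T' (+5 fires, +4 burnt)
Step 4: cell (2,2)='F' (+6 fires, +5 burnt)
  -> target ignites at step 4
Step 5: cell (2,2)='.' (+4 fires, +6 burnt)
Step 6: cell (2,2)='.' (+3 fires, +4 burnt)
Step 7: cell (2,2)='.' (+1 fires, +3 burnt)
Step 8: cell (2,2)='.' (+1 fires, +1 burnt)
Step 9: cell (2,2)='.' (+0 fires, +1 burnt)
  fire out at step 9

4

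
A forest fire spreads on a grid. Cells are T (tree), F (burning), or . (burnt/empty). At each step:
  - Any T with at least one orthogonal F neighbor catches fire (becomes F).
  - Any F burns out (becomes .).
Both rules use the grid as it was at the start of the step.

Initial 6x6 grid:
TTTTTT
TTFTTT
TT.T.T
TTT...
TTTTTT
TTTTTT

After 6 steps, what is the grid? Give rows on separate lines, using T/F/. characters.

Step 1: 3 trees catch fire, 1 burn out
  TTFTTT
  TF.FTT
  TT.T.T
  TTT...
  TTTTTT
  TTTTTT
Step 2: 6 trees catch fire, 3 burn out
  TF.FTT
  F...FT
  TF.F.T
  TTT...
  TTTTTT
  TTTTTT
Step 3: 5 trees catch fire, 6 burn out
  F...FT
  .....F
  F....T
  TFT...
  TTTTTT
  TTTTTT
Step 4: 5 trees catch fire, 5 burn out
  .....F
  ......
  .....F
  F.F...
  TFTTTT
  TTTTTT
Step 5: 3 trees catch fire, 5 burn out
  ......
  ......
  ......
  ......
  F.FTTT
  TFTTTT
Step 6: 3 trees catch fire, 3 burn out
  ......
  ......
  ......
  ......
  ...FTT
  F.FTTT

......
......
......
......
...FTT
F.FTTT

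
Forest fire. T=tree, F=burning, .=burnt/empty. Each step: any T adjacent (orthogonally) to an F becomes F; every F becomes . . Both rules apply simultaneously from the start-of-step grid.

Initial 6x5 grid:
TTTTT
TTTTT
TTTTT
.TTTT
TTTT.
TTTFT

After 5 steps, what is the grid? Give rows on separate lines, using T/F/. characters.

Step 1: 3 trees catch fire, 1 burn out
  TTTTT
  TTTTT
  TTTTT
  .TTTT
  TTTF.
  TTF.F
Step 2: 3 trees catch fire, 3 burn out
  TTTTT
  TTTTT
  TTTTT
  .TTFT
  TTF..
  TF...
Step 3: 5 trees catch fire, 3 burn out
  TTTTT
  TTTTT
  TTTFT
  .TF.F
  TF...
  F....
Step 4: 5 trees catch fire, 5 burn out
  TTTTT
  TTTFT
  TTF.F
  .F...
  F....
  .....
Step 5: 4 trees catch fire, 5 burn out
  TTTFT
  TTF.F
  TF...
  .....
  .....
  .....

TTTFT
TTF.F
TF...
.....
.....
.....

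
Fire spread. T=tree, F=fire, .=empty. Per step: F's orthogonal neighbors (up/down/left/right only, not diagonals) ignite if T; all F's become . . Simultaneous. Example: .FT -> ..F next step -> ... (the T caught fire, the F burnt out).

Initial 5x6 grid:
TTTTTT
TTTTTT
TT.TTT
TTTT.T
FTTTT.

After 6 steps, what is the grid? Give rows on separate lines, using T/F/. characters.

Step 1: 2 trees catch fire, 1 burn out
  TTTTTT
  TTTTTT
  TT.TTT
  FTTT.T
  .FTTT.
Step 2: 3 trees catch fire, 2 burn out
  TTTTTT
  TTTTTT
  FT.TTT
  .FTT.T
  ..FTT.
Step 3: 4 trees catch fire, 3 burn out
  TTTTTT
  FTTTTT
  .F.TTT
  ..FT.T
  ...FT.
Step 4: 4 trees catch fire, 4 burn out
  FTTTTT
  .FTTTT
  ...TTT
  ...F.T
  ....F.
Step 5: 3 trees catch fire, 4 burn out
  .FTTTT
  ..FTTT
  ...FTT
  .....T
  ......
Step 6: 3 trees catch fire, 3 burn out
  ..FTTT
  ...FTT
  ....FT
  .....T
  ......

..FTTT
...FTT
....FT
.....T
......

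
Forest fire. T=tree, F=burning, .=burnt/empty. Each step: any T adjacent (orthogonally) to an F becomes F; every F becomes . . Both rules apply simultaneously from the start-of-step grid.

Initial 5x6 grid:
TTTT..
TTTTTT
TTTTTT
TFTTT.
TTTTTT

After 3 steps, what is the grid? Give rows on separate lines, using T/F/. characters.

Step 1: 4 trees catch fire, 1 burn out
  TTTT..
  TTTTTT
  TFTTTT
  F.FTT.
  TFTTTT
Step 2: 6 trees catch fire, 4 burn out
  TTTT..
  TFTTTT
  F.FTTT
  ...FT.
  F.FTTT
Step 3: 6 trees catch fire, 6 burn out
  TFTT..
  F.FTTT
  ...FTT
  ....F.
  ...FTT

TFTT..
F.FTTT
...FTT
....F.
...FTT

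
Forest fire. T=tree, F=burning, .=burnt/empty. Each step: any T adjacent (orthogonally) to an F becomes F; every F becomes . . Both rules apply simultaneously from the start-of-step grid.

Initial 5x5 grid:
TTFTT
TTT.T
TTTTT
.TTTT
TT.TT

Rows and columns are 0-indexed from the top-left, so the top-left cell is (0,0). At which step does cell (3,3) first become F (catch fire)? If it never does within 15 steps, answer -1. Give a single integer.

Step 1: cell (3,3)='T' (+3 fires, +1 burnt)
Step 2: cell (3,3)='T' (+4 fires, +3 burnt)
Step 3: cell (3,3)='T' (+5 fires, +4 burnt)
Step 4: cell (3,3)='F' (+4 fires, +5 burnt)
  -> target ignites at step 4
Step 5: cell (3,3)='.' (+3 fires, +4 burnt)
Step 6: cell (3,3)='.' (+2 fires, +3 burnt)
Step 7: cell (3,3)='.' (+0 fires, +2 burnt)
  fire out at step 7

4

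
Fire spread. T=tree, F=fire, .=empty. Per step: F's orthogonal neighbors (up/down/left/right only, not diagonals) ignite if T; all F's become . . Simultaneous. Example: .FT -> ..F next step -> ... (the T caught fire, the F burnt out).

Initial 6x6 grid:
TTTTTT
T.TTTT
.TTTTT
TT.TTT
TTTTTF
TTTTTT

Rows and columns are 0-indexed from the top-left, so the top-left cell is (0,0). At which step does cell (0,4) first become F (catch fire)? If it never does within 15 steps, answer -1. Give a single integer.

Step 1: cell (0,4)='T' (+3 fires, +1 burnt)
Step 2: cell (0,4)='T' (+4 fires, +3 burnt)
Step 3: cell (0,4)='T' (+5 fires, +4 burnt)
Step 4: cell (0,4)='T' (+5 fires, +5 burnt)
Step 5: cell (0,4)='F' (+6 fires, +5 burnt)
  -> target ignites at step 5
Step 6: cell (0,4)='.' (+5 fires, +6 burnt)
Step 7: cell (0,4)='.' (+1 fires, +5 burnt)
Step 8: cell (0,4)='.' (+1 fires, +1 burnt)
Step 9: cell (0,4)='.' (+1 fires, +1 burnt)
Step 10: cell (0,4)='.' (+1 fires, +1 burnt)
Step 11: cell (0,4)='.' (+0 fires, +1 burnt)
  fire out at step 11

5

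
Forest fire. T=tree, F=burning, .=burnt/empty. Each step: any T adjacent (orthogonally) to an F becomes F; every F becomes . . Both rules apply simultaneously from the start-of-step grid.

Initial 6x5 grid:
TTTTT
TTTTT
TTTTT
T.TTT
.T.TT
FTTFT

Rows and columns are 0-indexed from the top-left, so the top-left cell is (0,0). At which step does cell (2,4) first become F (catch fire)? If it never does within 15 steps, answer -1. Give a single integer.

Step 1: cell (2,4)='T' (+4 fires, +2 burnt)
Step 2: cell (2,4)='T' (+3 fires, +4 burnt)
Step 3: cell (2,4)='T' (+3 fires, +3 burnt)
Step 4: cell (2,4)='F' (+3 fires, +3 burnt)
  -> target ignites at step 4
Step 5: cell (2,4)='.' (+4 fires, +3 burnt)
Step 6: cell (2,4)='.' (+4 fires, +4 burnt)
Step 7: cell (2,4)='.' (+3 fires, +4 burnt)
Step 8: cell (2,4)='.' (+1 fires, +3 burnt)
Step 9: cell (2,4)='.' (+0 fires, +1 burnt)
  fire out at step 9

4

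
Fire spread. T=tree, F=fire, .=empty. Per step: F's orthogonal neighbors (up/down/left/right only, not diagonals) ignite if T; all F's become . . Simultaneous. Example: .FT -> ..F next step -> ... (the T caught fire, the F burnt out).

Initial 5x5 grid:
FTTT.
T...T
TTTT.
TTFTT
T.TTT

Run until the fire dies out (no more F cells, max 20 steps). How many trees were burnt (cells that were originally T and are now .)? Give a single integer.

Answer: 16

Derivation:
Step 1: +6 fires, +2 burnt (F count now 6)
Step 2: +7 fires, +6 burnt (F count now 7)
Step 3: +3 fires, +7 burnt (F count now 3)
Step 4: +0 fires, +3 burnt (F count now 0)
Fire out after step 4
Initially T: 17, now '.': 24
Total burnt (originally-T cells now '.'): 16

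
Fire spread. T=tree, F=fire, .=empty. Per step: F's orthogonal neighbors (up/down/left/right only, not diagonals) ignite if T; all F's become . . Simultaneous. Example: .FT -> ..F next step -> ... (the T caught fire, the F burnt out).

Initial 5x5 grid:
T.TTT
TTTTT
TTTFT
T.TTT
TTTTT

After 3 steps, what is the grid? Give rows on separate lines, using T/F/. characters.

Step 1: 4 trees catch fire, 1 burn out
  T.TTT
  TTTFT
  TTF.F
  T.TFT
  TTTTT
Step 2: 7 trees catch fire, 4 burn out
  T.TFT
  TTF.F
  TF...
  T.F.F
  TTTFT
Step 3: 6 trees catch fire, 7 burn out
  T.F.F
  TF...
  F....
  T....
  TTF.F

T.F.F
TF...
F....
T....
TTF.F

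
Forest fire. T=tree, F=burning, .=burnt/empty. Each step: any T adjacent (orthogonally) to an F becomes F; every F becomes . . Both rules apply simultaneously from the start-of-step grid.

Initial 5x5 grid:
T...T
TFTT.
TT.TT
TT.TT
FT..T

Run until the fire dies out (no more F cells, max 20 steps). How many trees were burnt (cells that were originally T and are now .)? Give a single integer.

Step 1: +5 fires, +2 burnt (F count now 5)
Step 2: +4 fires, +5 burnt (F count now 4)
Step 3: +1 fires, +4 burnt (F count now 1)
Step 4: +2 fires, +1 burnt (F count now 2)
Step 5: +1 fires, +2 burnt (F count now 1)
Step 6: +1 fires, +1 burnt (F count now 1)
Step 7: +0 fires, +1 burnt (F count now 0)
Fire out after step 7
Initially T: 15, now '.': 24
Total burnt (originally-T cells now '.'): 14

Answer: 14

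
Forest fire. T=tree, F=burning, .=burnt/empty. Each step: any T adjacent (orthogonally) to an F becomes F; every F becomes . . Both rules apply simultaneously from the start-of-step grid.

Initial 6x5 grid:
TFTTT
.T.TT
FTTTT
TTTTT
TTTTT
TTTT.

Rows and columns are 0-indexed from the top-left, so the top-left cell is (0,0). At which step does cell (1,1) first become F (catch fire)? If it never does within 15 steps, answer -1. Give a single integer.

Step 1: cell (1,1)='F' (+5 fires, +2 burnt)
  -> target ignites at step 1
Step 2: cell (1,1)='.' (+4 fires, +5 burnt)
Step 3: cell (1,1)='.' (+6 fires, +4 burnt)
Step 4: cell (1,1)='.' (+5 fires, +6 burnt)
Step 5: cell (1,1)='.' (+3 fires, +5 burnt)
Step 6: cell (1,1)='.' (+2 fires, +3 burnt)
Step 7: cell (1,1)='.' (+0 fires, +2 burnt)
  fire out at step 7

1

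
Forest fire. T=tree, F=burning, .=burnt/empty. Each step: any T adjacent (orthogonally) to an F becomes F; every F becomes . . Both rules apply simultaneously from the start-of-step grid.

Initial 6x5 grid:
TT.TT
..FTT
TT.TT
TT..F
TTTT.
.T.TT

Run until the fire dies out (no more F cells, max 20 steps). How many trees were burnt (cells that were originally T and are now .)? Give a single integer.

Step 1: +2 fires, +2 burnt (F count now 2)
Step 2: +3 fires, +2 burnt (F count now 3)
Step 3: +1 fires, +3 burnt (F count now 1)
Step 4: +0 fires, +1 burnt (F count now 0)
Fire out after step 4
Initially T: 19, now '.': 17
Total burnt (originally-T cells now '.'): 6

Answer: 6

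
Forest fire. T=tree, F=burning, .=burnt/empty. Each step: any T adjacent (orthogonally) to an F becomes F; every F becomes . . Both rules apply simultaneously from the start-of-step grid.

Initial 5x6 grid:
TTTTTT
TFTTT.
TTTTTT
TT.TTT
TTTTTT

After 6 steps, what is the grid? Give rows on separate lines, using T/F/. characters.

Step 1: 4 trees catch fire, 1 burn out
  TFTTTT
  F.FTT.
  TFTTTT
  TT.TTT
  TTTTTT
Step 2: 6 trees catch fire, 4 burn out
  F.FTTT
  ...FT.
  F.FTTT
  TF.TTT
  TTTTTT
Step 3: 5 trees catch fire, 6 burn out
  ...FTT
  ....F.
  ...FTT
  F..TTT
  TFTTTT
Step 4: 5 trees catch fire, 5 burn out
  ....FT
  ......
  ....FT
  ...FTT
  F.FTTT
Step 5: 4 trees catch fire, 5 burn out
  .....F
  ......
  .....F
  ....FT
  ...FTT
Step 6: 2 trees catch fire, 4 burn out
  ......
  ......
  ......
  .....F
  ....FT

......
......
......
.....F
....FT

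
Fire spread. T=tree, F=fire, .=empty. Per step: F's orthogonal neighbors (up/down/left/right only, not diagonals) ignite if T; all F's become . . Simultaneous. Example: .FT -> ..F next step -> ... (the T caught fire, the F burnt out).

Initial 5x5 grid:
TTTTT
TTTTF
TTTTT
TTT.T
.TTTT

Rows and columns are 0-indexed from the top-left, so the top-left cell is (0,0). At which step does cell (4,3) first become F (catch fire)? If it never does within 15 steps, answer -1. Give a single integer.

Step 1: cell (4,3)='T' (+3 fires, +1 burnt)
Step 2: cell (4,3)='T' (+4 fires, +3 burnt)
Step 3: cell (4,3)='T' (+4 fires, +4 burnt)
Step 4: cell (4,3)='F' (+5 fires, +4 burnt)
  -> target ignites at step 4
Step 5: cell (4,3)='.' (+4 fires, +5 burnt)
Step 6: cell (4,3)='.' (+2 fires, +4 burnt)
Step 7: cell (4,3)='.' (+0 fires, +2 burnt)
  fire out at step 7

4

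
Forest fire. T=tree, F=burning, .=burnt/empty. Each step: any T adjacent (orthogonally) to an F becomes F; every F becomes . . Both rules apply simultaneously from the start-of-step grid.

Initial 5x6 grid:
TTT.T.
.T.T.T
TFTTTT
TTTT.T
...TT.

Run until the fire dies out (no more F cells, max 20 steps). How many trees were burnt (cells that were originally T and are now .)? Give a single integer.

Step 1: +4 fires, +1 burnt (F count now 4)
Step 2: +4 fires, +4 burnt (F count now 4)
Step 3: +5 fires, +4 burnt (F count now 5)
Step 4: +2 fires, +5 burnt (F count now 2)
Step 5: +3 fires, +2 burnt (F count now 3)
Step 6: +0 fires, +3 burnt (F count now 0)
Fire out after step 6
Initially T: 19, now '.': 29
Total burnt (originally-T cells now '.'): 18

Answer: 18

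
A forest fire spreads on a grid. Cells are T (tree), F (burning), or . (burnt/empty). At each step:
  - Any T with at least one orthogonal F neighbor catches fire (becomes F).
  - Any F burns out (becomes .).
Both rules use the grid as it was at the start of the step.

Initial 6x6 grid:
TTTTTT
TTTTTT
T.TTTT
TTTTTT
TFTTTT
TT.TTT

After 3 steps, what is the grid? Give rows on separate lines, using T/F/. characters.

Step 1: 4 trees catch fire, 1 burn out
  TTTTTT
  TTTTTT
  T.TTTT
  TFTTTT
  F.FTTT
  TF.TTT
Step 2: 4 trees catch fire, 4 burn out
  TTTTTT
  TTTTTT
  T.TTTT
  F.FTTT
  ...FTT
  F..TTT
Step 3: 5 trees catch fire, 4 burn out
  TTTTTT
  TTTTTT
  F.FTTT
  ...FTT
  ....FT
  ...FTT

TTTTTT
TTTTTT
F.FTTT
...FTT
....FT
...FTT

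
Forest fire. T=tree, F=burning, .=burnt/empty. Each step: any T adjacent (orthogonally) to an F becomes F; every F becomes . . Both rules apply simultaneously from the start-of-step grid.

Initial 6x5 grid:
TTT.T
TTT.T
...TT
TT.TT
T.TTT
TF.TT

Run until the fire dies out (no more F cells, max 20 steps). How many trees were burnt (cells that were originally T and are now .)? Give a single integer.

Answer: 4

Derivation:
Step 1: +1 fires, +1 burnt (F count now 1)
Step 2: +1 fires, +1 burnt (F count now 1)
Step 3: +1 fires, +1 burnt (F count now 1)
Step 4: +1 fires, +1 burnt (F count now 1)
Step 5: +0 fires, +1 burnt (F count now 0)
Fire out after step 5
Initially T: 21, now '.': 13
Total burnt (originally-T cells now '.'): 4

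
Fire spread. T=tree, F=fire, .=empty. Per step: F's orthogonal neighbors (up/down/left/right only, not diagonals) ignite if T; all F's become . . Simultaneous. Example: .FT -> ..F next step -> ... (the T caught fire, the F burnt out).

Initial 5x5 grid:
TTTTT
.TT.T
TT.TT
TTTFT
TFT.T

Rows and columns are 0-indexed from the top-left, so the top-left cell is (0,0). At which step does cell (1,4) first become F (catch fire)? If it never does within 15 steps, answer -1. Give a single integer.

Step 1: cell (1,4)='T' (+6 fires, +2 burnt)
Step 2: cell (1,4)='T' (+4 fires, +6 burnt)
Step 3: cell (1,4)='F' (+3 fires, +4 burnt)
  -> target ignites at step 3
Step 4: cell (1,4)='.' (+3 fires, +3 burnt)
Step 5: cell (1,4)='.' (+3 fires, +3 burnt)
Step 6: cell (1,4)='.' (+0 fires, +3 burnt)
  fire out at step 6

3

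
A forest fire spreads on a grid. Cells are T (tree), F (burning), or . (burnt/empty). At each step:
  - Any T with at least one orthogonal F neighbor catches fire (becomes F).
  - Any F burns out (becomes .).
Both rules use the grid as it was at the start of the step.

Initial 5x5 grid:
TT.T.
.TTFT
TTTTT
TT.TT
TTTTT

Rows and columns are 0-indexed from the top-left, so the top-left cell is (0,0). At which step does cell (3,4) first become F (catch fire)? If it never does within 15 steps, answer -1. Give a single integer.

Step 1: cell (3,4)='T' (+4 fires, +1 burnt)
Step 2: cell (3,4)='T' (+4 fires, +4 burnt)
Step 3: cell (3,4)='F' (+4 fires, +4 burnt)
  -> target ignites at step 3
Step 4: cell (3,4)='.' (+5 fires, +4 burnt)
Step 5: cell (3,4)='.' (+2 fires, +5 burnt)
Step 6: cell (3,4)='.' (+1 fires, +2 burnt)
Step 7: cell (3,4)='.' (+0 fires, +1 burnt)
  fire out at step 7

3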